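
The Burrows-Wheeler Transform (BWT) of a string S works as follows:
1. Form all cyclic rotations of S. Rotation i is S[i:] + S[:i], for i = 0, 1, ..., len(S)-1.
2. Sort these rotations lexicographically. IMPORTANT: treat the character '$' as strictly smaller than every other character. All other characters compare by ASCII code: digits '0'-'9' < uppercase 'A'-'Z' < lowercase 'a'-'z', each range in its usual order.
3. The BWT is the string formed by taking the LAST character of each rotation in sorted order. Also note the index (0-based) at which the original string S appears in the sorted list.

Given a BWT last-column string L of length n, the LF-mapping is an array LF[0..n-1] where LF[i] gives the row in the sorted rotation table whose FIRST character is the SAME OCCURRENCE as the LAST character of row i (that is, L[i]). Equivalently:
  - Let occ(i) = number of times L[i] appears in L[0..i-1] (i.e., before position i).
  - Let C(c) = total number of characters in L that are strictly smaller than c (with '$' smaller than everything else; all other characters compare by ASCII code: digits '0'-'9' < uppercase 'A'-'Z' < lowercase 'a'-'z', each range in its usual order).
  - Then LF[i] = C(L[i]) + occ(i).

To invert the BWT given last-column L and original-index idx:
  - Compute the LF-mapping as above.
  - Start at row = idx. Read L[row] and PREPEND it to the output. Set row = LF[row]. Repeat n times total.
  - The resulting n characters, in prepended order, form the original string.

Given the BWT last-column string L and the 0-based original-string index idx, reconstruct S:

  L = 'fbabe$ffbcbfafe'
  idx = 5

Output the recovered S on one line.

LF mapping: 10 3 1 4 8 0 11 12 5 7 6 13 2 14 9
Walk LF starting at row 5, prepending L[row]:
  step 1: row=5, L[5]='$', prepend. Next row=LF[5]=0
  step 2: row=0, L[0]='f', prepend. Next row=LF[0]=10
  step 3: row=10, L[10]='b', prepend. Next row=LF[10]=6
  step 4: row=6, L[6]='f', prepend. Next row=LF[6]=11
  step 5: row=11, L[11]='f', prepend. Next row=LF[11]=13
  step 6: row=13, L[13]='f', prepend. Next row=LF[13]=14
  step 7: row=14, L[14]='e', prepend. Next row=LF[14]=9
  step 8: row=9, L[9]='c', prepend. Next row=LF[9]=7
  step 9: row=7, L[7]='f', prepend. Next row=LF[7]=12
  step 10: row=12, L[12]='a', prepend. Next row=LF[12]=2
  step 11: row=2, L[2]='a', prepend. Next row=LF[2]=1
  step 12: row=1, L[1]='b', prepend. Next row=LF[1]=3
  step 13: row=3, L[3]='b', prepend. Next row=LF[3]=4
  step 14: row=4, L[4]='e', prepend. Next row=LF[4]=8
  step 15: row=8, L[8]='b', prepend. Next row=LF[8]=5
Reversed output: bebbaafcefffbf$

Answer: bebbaafcefffbf$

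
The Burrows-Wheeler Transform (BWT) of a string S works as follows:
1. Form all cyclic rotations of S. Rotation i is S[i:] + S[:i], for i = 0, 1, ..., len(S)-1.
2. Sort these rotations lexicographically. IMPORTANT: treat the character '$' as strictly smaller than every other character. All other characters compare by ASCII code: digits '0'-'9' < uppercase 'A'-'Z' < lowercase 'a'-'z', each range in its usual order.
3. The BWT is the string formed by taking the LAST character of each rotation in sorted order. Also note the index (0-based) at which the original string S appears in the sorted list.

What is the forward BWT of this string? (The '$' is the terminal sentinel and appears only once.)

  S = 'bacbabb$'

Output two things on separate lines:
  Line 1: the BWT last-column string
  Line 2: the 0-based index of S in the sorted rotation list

All 8 rotations (rotation i = S[i:]+S[:i]):
  rot[0] = bacbabb$
  rot[1] = acbabb$b
  rot[2] = cbabb$ba
  rot[3] = babb$bac
  rot[4] = abb$bacb
  rot[5] = bb$bacba
  rot[6] = b$bacbab
  rot[7] = $bacbabb
Sorted (with $ < everything):
  sorted[0] = $bacbabb  (last char: 'b')
  sorted[1] = abb$bacb  (last char: 'b')
  sorted[2] = acbabb$b  (last char: 'b')
  sorted[3] = b$bacbab  (last char: 'b')
  sorted[4] = babb$bac  (last char: 'c')
  sorted[5] = bacbabb$  (last char: '$')
  sorted[6] = bb$bacba  (last char: 'a')
  sorted[7] = cbabb$ba  (last char: 'a')
Last column: bbbbc$aa
Original string S is at sorted index 5

Answer: bbbbc$aa
5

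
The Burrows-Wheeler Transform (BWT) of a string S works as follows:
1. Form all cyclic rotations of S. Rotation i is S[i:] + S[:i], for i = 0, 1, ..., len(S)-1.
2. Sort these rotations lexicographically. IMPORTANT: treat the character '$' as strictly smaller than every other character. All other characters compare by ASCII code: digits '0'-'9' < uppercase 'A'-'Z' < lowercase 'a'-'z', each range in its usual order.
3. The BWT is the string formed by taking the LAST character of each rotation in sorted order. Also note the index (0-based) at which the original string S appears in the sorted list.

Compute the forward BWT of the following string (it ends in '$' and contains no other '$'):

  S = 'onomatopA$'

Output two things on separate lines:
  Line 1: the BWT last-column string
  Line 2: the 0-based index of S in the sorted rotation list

Answer: Apmoon$toa
6

Derivation:
All 10 rotations (rotation i = S[i:]+S[:i]):
  rot[0] = onomatopA$
  rot[1] = nomatopA$o
  rot[2] = omatopA$on
  rot[3] = matopA$ono
  rot[4] = atopA$onom
  rot[5] = topA$onoma
  rot[6] = opA$onomat
  rot[7] = pA$onomato
  rot[8] = A$onomatop
  rot[9] = $onomatopA
Sorted (with $ < everything):
  sorted[0] = $onomatopA  (last char: 'A')
  sorted[1] = A$onomatop  (last char: 'p')
  sorted[2] = atopA$onom  (last char: 'm')
  sorted[3] = matopA$ono  (last char: 'o')
  sorted[4] = nomatopA$o  (last char: 'o')
  sorted[5] = omatopA$on  (last char: 'n')
  sorted[6] = onomatopA$  (last char: '$')
  sorted[7] = opA$onomat  (last char: 't')
  sorted[8] = pA$onomato  (last char: 'o')
  sorted[9] = topA$onoma  (last char: 'a')
Last column: Apmoon$toa
Original string S is at sorted index 6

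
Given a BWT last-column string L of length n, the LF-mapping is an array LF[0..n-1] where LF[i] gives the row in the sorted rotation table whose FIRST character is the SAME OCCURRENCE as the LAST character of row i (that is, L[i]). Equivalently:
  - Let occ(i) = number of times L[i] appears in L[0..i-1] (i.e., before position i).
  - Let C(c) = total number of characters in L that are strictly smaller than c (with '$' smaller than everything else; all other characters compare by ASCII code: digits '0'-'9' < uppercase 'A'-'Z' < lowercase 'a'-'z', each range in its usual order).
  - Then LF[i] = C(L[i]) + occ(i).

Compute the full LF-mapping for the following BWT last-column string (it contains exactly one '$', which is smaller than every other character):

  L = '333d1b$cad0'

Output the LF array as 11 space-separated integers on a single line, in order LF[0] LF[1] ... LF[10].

Answer: 3 4 5 9 2 7 0 8 6 10 1

Derivation:
Char counts: '$':1, '0':1, '1':1, '3':3, 'a':1, 'b':1, 'c':1, 'd':2
C (first-col start): C('$')=0, C('0')=1, C('1')=2, C('3')=3, C('a')=6, C('b')=7, C('c')=8, C('d')=9
L[0]='3': occ=0, LF[0]=C('3')+0=3+0=3
L[1]='3': occ=1, LF[1]=C('3')+1=3+1=4
L[2]='3': occ=2, LF[2]=C('3')+2=3+2=5
L[3]='d': occ=0, LF[3]=C('d')+0=9+0=9
L[4]='1': occ=0, LF[4]=C('1')+0=2+0=2
L[5]='b': occ=0, LF[5]=C('b')+0=7+0=7
L[6]='$': occ=0, LF[6]=C('$')+0=0+0=0
L[7]='c': occ=0, LF[7]=C('c')+0=8+0=8
L[8]='a': occ=0, LF[8]=C('a')+0=6+0=6
L[9]='d': occ=1, LF[9]=C('d')+1=9+1=10
L[10]='0': occ=0, LF[10]=C('0')+0=1+0=1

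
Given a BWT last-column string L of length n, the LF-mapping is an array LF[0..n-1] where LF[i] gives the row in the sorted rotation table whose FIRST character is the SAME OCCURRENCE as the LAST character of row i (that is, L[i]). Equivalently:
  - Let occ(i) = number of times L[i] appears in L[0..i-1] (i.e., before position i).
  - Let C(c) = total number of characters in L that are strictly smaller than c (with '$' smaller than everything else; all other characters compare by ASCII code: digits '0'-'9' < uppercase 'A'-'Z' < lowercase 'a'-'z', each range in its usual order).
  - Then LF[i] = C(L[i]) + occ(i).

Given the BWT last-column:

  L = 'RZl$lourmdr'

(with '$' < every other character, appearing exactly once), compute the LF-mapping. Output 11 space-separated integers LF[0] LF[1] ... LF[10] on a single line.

Char counts: '$':1, 'R':1, 'Z':1, 'd':1, 'l':2, 'm':1, 'o':1, 'r':2, 'u':1
C (first-col start): C('$')=0, C('R')=1, C('Z')=2, C('d')=3, C('l')=4, C('m')=6, C('o')=7, C('r')=8, C('u')=10
L[0]='R': occ=0, LF[0]=C('R')+0=1+0=1
L[1]='Z': occ=0, LF[1]=C('Z')+0=2+0=2
L[2]='l': occ=0, LF[2]=C('l')+0=4+0=4
L[3]='$': occ=0, LF[3]=C('$')+0=0+0=0
L[4]='l': occ=1, LF[4]=C('l')+1=4+1=5
L[5]='o': occ=0, LF[5]=C('o')+0=7+0=7
L[6]='u': occ=0, LF[6]=C('u')+0=10+0=10
L[7]='r': occ=0, LF[7]=C('r')+0=8+0=8
L[8]='m': occ=0, LF[8]=C('m')+0=6+0=6
L[9]='d': occ=0, LF[9]=C('d')+0=3+0=3
L[10]='r': occ=1, LF[10]=C('r')+1=8+1=9

Answer: 1 2 4 0 5 7 10 8 6 3 9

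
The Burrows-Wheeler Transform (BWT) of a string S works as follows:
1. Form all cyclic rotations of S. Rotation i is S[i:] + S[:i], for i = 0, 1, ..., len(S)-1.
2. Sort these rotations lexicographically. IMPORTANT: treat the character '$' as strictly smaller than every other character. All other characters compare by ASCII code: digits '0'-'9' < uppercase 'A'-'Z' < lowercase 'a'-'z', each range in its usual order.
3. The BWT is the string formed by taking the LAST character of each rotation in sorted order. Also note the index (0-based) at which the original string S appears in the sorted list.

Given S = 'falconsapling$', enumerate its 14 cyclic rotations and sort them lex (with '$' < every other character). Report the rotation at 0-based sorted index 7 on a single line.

All 14 rotations (rotation i = S[i:]+S[:i]):
  rot[0] = falconsapling$
  rot[1] = alconsapling$f
  rot[2] = lconsapling$fa
  rot[3] = consapling$fal
  rot[4] = onsapling$falc
  rot[5] = nsapling$falco
  rot[6] = sapling$falcon
  rot[7] = apling$falcons
  rot[8] = pling$falconsa
  rot[9] = ling$falconsap
  rot[10] = ing$falconsapl
  rot[11] = ng$falconsapli
  rot[12] = g$falconsaplin
  rot[13] = $falconsapling
Sorted (with $ < everything):
  sorted[0] = $falconsapling
  sorted[1] = alconsapling$f
  sorted[2] = apling$falcons
  sorted[3] = consapling$fal
  sorted[4] = falconsapling$
  sorted[5] = g$falconsaplin
  sorted[6] = ing$falconsapl
  sorted[7] = lconsapling$fa
  sorted[8] = ling$falconsap
  sorted[9] = ng$falconsapli
  sorted[10] = nsapling$falco
  sorted[11] = onsapling$falc
  sorted[12] = pling$falconsa
  sorted[13] = sapling$falcon
sorted[7] = lconsapling$fa

Answer: lconsapling$fa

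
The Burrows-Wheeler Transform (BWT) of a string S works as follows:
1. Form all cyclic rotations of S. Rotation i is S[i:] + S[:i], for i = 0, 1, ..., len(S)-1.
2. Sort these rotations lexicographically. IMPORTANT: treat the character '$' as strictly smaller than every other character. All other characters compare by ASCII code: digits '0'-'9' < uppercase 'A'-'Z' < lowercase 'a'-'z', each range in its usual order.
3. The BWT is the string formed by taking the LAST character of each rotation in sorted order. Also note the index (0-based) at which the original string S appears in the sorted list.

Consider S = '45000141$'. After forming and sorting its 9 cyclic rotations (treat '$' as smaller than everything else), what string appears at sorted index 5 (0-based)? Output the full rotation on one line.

Answer: 141$45000

Derivation:
All 9 rotations (rotation i = S[i:]+S[:i]):
  rot[0] = 45000141$
  rot[1] = 5000141$4
  rot[2] = 000141$45
  rot[3] = 00141$450
  rot[4] = 0141$4500
  rot[5] = 141$45000
  rot[6] = 41$450001
  rot[7] = 1$4500014
  rot[8] = $45000141
Sorted (with $ < everything):
  sorted[0] = $45000141
  sorted[1] = 000141$45
  sorted[2] = 00141$450
  sorted[3] = 0141$4500
  sorted[4] = 1$4500014
  sorted[5] = 141$45000
  sorted[6] = 41$450001
  sorted[7] = 45000141$
  sorted[8] = 5000141$4
sorted[5] = 141$45000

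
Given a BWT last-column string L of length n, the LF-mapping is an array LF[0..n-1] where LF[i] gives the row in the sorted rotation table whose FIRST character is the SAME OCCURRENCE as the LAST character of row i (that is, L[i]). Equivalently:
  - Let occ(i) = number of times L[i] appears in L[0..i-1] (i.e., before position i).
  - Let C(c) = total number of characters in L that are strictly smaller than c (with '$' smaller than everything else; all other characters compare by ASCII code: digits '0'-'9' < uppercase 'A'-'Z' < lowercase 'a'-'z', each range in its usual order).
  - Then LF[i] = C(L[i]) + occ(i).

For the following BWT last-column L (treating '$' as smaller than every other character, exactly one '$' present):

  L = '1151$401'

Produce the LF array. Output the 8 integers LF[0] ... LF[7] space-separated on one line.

Char counts: '$':1, '0':1, '1':4, '4':1, '5':1
C (first-col start): C('$')=0, C('0')=1, C('1')=2, C('4')=6, C('5')=7
L[0]='1': occ=0, LF[0]=C('1')+0=2+0=2
L[1]='1': occ=1, LF[1]=C('1')+1=2+1=3
L[2]='5': occ=0, LF[2]=C('5')+0=7+0=7
L[3]='1': occ=2, LF[3]=C('1')+2=2+2=4
L[4]='$': occ=0, LF[4]=C('$')+0=0+0=0
L[5]='4': occ=0, LF[5]=C('4')+0=6+0=6
L[6]='0': occ=0, LF[6]=C('0')+0=1+0=1
L[7]='1': occ=3, LF[7]=C('1')+3=2+3=5

Answer: 2 3 7 4 0 6 1 5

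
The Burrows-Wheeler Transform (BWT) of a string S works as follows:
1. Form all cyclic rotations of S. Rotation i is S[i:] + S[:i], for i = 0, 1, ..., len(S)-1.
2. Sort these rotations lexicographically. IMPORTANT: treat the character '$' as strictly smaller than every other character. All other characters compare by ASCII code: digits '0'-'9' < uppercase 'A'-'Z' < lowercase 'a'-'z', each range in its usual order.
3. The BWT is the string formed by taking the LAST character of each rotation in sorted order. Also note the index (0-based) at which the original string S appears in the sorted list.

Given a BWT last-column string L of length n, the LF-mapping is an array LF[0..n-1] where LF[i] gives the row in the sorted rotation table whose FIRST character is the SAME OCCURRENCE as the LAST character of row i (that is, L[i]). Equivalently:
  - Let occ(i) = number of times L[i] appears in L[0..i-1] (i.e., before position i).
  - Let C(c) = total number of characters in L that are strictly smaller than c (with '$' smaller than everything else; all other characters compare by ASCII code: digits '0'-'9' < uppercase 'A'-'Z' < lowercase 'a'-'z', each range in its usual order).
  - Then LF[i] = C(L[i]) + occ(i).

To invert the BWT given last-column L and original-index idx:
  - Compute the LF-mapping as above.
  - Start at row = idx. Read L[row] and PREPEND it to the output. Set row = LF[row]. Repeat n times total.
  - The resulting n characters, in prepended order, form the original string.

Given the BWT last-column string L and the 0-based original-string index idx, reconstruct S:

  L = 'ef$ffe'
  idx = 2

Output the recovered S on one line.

Answer: efffe$

Derivation:
LF mapping: 1 3 0 4 5 2
Walk LF starting at row 2, prepending L[row]:
  step 1: row=2, L[2]='$', prepend. Next row=LF[2]=0
  step 2: row=0, L[0]='e', prepend. Next row=LF[0]=1
  step 3: row=1, L[1]='f', prepend. Next row=LF[1]=3
  step 4: row=3, L[3]='f', prepend. Next row=LF[3]=4
  step 5: row=4, L[4]='f', prepend. Next row=LF[4]=5
  step 6: row=5, L[5]='e', prepend. Next row=LF[5]=2
Reversed output: efffe$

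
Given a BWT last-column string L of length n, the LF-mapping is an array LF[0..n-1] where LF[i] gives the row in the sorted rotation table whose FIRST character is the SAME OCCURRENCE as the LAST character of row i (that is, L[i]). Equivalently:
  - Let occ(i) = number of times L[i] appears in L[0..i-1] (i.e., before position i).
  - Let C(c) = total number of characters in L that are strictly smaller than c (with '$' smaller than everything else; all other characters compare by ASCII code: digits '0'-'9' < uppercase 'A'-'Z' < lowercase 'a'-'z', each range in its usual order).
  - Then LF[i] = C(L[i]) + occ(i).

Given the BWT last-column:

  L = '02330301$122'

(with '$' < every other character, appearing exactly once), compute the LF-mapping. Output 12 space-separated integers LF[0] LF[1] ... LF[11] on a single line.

Char counts: '$':1, '0':3, '1':2, '2':3, '3':3
C (first-col start): C('$')=0, C('0')=1, C('1')=4, C('2')=6, C('3')=9
L[0]='0': occ=0, LF[0]=C('0')+0=1+0=1
L[1]='2': occ=0, LF[1]=C('2')+0=6+0=6
L[2]='3': occ=0, LF[2]=C('3')+0=9+0=9
L[3]='3': occ=1, LF[3]=C('3')+1=9+1=10
L[4]='0': occ=1, LF[4]=C('0')+1=1+1=2
L[5]='3': occ=2, LF[5]=C('3')+2=9+2=11
L[6]='0': occ=2, LF[6]=C('0')+2=1+2=3
L[7]='1': occ=0, LF[7]=C('1')+0=4+0=4
L[8]='$': occ=0, LF[8]=C('$')+0=0+0=0
L[9]='1': occ=1, LF[9]=C('1')+1=4+1=5
L[10]='2': occ=1, LF[10]=C('2')+1=6+1=7
L[11]='2': occ=2, LF[11]=C('2')+2=6+2=8

Answer: 1 6 9 10 2 11 3 4 0 5 7 8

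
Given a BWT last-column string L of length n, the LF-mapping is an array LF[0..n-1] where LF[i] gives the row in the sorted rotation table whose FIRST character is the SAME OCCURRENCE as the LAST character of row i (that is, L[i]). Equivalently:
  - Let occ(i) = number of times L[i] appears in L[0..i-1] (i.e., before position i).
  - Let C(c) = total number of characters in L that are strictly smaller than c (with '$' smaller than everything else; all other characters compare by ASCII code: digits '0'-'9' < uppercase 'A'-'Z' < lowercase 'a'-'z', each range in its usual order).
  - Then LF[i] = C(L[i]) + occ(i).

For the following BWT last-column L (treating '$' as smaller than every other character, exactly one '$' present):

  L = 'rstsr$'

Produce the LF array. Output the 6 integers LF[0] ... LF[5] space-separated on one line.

Char counts: '$':1, 'r':2, 's':2, 't':1
C (first-col start): C('$')=0, C('r')=1, C('s')=3, C('t')=5
L[0]='r': occ=0, LF[0]=C('r')+0=1+0=1
L[1]='s': occ=0, LF[1]=C('s')+0=3+0=3
L[2]='t': occ=0, LF[2]=C('t')+0=5+0=5
L[3]='s': occ=1, LF[3]=C('s')+1=3+1=4
L[4]='r': occ=1, LF[4]=C('r')+1=1+1=2
L[5]='$': occ=0, LF[5]=C('$')+0=0+0=0

Answer: 1 3 5 4 2 0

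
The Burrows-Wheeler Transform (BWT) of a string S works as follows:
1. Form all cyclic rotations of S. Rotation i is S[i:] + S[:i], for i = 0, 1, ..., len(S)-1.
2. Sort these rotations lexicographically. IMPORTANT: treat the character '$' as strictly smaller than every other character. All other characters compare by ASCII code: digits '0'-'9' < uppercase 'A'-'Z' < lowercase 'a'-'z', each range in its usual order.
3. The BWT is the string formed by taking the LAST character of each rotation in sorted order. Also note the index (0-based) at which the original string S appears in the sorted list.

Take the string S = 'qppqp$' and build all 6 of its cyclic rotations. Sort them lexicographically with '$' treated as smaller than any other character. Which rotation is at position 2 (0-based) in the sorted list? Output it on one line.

All 6 rotations (rotation i = S[i:]+S[:i]):
  rot[0] = qppqp$
  rot[1] = ppqp$q
  rot[2] = pqp$qp
  rot[3] = qp$qpp
  rot[4] = p$qppq
  rot[5] = $qppqp
Sorted (with $ < everything):
  sorted[0] = $qppqp
  sorted[1] = p$qppq
  sorted[2] = ppqp$q
  sorted[3] = pqp$qp
  sorted[4] = qp$qpp
  sorted[5] = qppqp$
sorted[2] = ppqp$q

Answer: ppqp$q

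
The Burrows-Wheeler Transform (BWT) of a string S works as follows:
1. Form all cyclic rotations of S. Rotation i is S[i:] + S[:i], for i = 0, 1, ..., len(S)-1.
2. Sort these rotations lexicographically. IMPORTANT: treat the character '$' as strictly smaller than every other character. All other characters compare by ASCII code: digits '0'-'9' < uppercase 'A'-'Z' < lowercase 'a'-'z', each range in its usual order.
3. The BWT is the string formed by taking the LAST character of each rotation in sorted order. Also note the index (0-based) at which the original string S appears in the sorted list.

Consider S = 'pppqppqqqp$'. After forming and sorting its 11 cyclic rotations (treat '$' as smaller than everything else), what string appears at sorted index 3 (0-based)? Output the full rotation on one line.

All 11 rotations (rotation i = S[i:]+S[:i]):
  rot[0] = pppqppqqqp$
  rot[1] = ppqppqqqp$p
  rot[2] = pqppqqqp$pp
  rot[3] = qppqqqp$ppp
  rot[4] = ppqqqp$pppq
  rot[5] = pqqqp$pppqp
  rot[6] = qqqp$pppqpp
  rot[7] = qqp$pppqppq
  rot[8] = qp$pppqppqq
  rot[9] = p$pppqppqqq
  rot[10] = $pppqppqqqp
Sorted (with $ < everything):
  sorted[0] = $pppqppqqqp
  sorted[1] = p$pppqppqqq
  sorted[2] = pppqppqqqp$
  sorted[3] = ppqppqqqp$p
  sorted[4] = ppqqqp$pppq
  sorted[5] = pqppqqqp$pp
  sorted[6] = pqqqp$pppqp
  sorted[7] = qp$pppqppqq
  sorted[8] = qppqqqp$ppp
  sorted[9] = qqp$pppqppq
  sorted[10] = qqqp$pppqpp
sorted[3] = ppqppqqqp$p

Answer: ppqppqqqp$p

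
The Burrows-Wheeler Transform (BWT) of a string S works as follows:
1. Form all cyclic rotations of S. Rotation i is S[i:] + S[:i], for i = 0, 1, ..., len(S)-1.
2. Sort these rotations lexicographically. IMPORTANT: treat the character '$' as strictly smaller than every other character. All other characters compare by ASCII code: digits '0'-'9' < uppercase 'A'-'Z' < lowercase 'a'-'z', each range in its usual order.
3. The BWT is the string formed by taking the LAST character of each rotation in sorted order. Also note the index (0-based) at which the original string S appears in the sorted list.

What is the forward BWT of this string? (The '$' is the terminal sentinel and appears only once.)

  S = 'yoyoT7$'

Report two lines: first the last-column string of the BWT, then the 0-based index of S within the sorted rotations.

All 7 rotations (rotation i = S[i:]+S[:i]):
  rot[0] = yoyoT7$
  rot[1] = oyoT7$y
  rot[2] = yoT7$yo
  rot[3] = oT7$yoy
  rot[4] = T7$yoyo
  rot[5] = 7$yoyoT
  rot[6] = $yoyoT7
Sorted (with $ < everything):
  sorted[0] = $yoyoT7  (last char: '7')
  sorted[1] = 7$yoyoT  (last char: 'T')
  sorted[2] = T7$yoyo  (last char: 'o')
  sorted[3] = oT7$yoy  (last char: 'y')
  sorted[4] = oyoT7$y  (last char: 'y')
  sorted[5] = yoT7$yo  (last char: 'o')
  sorted[6] = yoyoT7$  (last char: '$')
Last column: 7Toyyo$
Original string S is at sorted index 6

Answer: 7Toyyo$
6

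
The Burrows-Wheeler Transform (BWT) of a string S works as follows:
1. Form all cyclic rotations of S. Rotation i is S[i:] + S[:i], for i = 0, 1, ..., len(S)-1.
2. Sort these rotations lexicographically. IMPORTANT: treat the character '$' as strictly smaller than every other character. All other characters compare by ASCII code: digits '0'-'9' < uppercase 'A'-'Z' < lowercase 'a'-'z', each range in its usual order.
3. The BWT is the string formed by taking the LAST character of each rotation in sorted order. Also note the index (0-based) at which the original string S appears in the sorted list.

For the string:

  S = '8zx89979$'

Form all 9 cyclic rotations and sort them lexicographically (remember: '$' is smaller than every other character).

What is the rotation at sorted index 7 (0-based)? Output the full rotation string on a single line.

Answer: x89979$8z

Derivation:
All 9 rotations (rotation i = S[i:]+S[:i]):
  rot[0] = 8zx89979$
  rot[1] = zx89979$8
  rot[2] = x89979$8z
  rot[3] = 89979$8zx
  rot[4] = 9979$8zx8
  rot[5] = 979$8zx89
  rot[6] = 79$8zx899
  rot[7] = 9$8zx8997
  rot[8] = $8zx89979
Sorted (with $ < everything):
  sorted[0] = $8zx89979
  sorted[1] = 79$8zx899
  sorted[2] = 89979$8zx
  sorted[3] = 8zx89979$
  sorted[4] = 9$8zx8997
  sorted[5] = 979$8zx89
  sorted[6] = 9979$8zx8
  sorted[7] = x89979$8z
  sorted[8] = zx89979$8
sorted[7] = x89979$8z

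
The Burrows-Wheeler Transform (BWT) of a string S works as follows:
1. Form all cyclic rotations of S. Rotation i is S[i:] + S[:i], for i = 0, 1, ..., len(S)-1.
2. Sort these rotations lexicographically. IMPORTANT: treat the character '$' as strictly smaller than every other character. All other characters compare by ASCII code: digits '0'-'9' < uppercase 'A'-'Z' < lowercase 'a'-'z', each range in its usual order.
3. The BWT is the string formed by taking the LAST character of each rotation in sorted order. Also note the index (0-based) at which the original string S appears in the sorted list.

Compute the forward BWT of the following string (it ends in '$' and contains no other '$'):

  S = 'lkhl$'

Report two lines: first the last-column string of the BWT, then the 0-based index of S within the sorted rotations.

Answer: lklh$
4

Derivation:
All 5 rotations (rotation i = S[i:]+S[:i]):
  rot[0] = lkhl$
  rot[1] = khl$l
  rot[2] = hl$lk
  rot[3] = l$lkh
  rot[4] = $lkhl
Sorted (with $ < everything):
  sorted[0] = $lkhl  (last char: 'l')
  sorted[1] = hl$lk  (last char: 'k')
  sorted[2] = khl$l  (last char: 'l')
  sorted[3] = l$lkh  (last char: 'h')
  sorted[4] = lkhl$  (last char: '$')
Last column: lklh$
Original string S is at sorted index 4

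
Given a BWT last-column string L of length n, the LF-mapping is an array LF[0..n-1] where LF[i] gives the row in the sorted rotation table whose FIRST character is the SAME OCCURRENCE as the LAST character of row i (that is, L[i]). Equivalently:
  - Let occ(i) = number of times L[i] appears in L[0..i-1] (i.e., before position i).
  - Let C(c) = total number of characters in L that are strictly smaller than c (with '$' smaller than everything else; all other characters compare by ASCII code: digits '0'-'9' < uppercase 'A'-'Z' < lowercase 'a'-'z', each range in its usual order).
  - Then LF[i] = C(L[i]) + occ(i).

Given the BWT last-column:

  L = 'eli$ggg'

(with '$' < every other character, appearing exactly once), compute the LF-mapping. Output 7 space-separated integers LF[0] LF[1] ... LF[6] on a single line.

Answer: 1 6 5 0 2 3 4

Derivation:
Char counts: '$':1, 'e':1, 'g':3, 'i':1, 'l':1
C (first-col start): C('$')=0, C('e')=1, C('g')=2, C('i')=5, C('l')=6
L[0]='e': occ=0, LF[0]=C('e')+0=1+0=1
L[1]='l': occ=0, LF[1]=C('l')+0=6+0=6
L[2]='i': occ=0, LF[2]=C('i')+0=5+0=5
L[3]='$': occ=0, LF[3]=C('$')+0=0+0=0
L[4]='g': occ=0, LF[4]=C('g')+0=2+0=2
L[5]='g': occ=1, LF[5]=C('g')+1=2+1=3
L[6]='g': occ=2, LF[6]=C('g')+2=2+2=4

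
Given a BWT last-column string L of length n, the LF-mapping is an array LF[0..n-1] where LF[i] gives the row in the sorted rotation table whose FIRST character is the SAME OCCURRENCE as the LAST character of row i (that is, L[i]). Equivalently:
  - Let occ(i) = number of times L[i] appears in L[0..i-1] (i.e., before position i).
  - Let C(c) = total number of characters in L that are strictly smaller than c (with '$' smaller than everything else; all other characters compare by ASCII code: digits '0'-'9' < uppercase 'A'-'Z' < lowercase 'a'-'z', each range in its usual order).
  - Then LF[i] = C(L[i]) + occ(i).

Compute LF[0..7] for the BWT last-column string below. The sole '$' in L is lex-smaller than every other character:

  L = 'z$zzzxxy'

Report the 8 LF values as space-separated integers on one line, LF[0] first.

Answer: 4 0 5 6 7 1 2 3

Derivation:
Char counts: '$':1, 'x':2, 'y':1, 'z':4
C (first-col start): C('$')=0, C('x')=1, C('y')=3, C('z')=4
L[0]='z': occ=0, LF[0]=C('z')+0=4+0=4
L[1]='$': occ=0, LF[1]=C('$')+0=0+0=0
L[2]='z': occ=1, LF[2]=C('z')+1=4+1=5
L[3]='z': occ=2, LF[3]=C('z')+2=4+2=6
L[4]='z': occ=3, LF[4]=C('z')+3=4+3=7
L[5]='x': occ=0, LF[5]=C('x')+0=1+0=1
L[6]='x': occ=1, LF[6]=C('x')+1=1+1=2
L[7]='y': occ=0, LF[7]=C('y')+0=3+0=3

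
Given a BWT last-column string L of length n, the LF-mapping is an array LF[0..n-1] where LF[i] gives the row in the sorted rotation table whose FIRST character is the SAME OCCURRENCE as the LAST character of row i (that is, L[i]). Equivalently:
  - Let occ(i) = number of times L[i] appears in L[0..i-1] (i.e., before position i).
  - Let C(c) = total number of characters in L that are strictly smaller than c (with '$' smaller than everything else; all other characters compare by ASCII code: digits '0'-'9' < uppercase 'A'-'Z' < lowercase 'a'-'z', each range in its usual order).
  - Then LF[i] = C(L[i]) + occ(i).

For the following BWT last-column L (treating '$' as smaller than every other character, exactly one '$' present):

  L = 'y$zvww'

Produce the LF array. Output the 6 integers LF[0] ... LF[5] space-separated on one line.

Char counts: '$':1, 'v':1, 'w':2, 'y':1, 'z':1
C (first-col start): C('$')=0, C('v')=1, C('w')=2, C('y')=4, C('z')=5
L[0]='y': occ=0, LF[0]=C('y')+0=4+0=4
L[1]='$': occ=0, LF[1]=C('$')+0=0+0=0
L[2]='z': occ=0, LF[2]=C('z')+0=5+0=5
L[3]='v': occ=0, LF[3]=C('v')+0=1+0=1
L[4]='w': occ=0, LF[4]=C('w')+0=2+0=2
L[5]='w': occ=1, LF[5]=C('w')+1=2+1=3

Answer: 4 0 5 1 2 3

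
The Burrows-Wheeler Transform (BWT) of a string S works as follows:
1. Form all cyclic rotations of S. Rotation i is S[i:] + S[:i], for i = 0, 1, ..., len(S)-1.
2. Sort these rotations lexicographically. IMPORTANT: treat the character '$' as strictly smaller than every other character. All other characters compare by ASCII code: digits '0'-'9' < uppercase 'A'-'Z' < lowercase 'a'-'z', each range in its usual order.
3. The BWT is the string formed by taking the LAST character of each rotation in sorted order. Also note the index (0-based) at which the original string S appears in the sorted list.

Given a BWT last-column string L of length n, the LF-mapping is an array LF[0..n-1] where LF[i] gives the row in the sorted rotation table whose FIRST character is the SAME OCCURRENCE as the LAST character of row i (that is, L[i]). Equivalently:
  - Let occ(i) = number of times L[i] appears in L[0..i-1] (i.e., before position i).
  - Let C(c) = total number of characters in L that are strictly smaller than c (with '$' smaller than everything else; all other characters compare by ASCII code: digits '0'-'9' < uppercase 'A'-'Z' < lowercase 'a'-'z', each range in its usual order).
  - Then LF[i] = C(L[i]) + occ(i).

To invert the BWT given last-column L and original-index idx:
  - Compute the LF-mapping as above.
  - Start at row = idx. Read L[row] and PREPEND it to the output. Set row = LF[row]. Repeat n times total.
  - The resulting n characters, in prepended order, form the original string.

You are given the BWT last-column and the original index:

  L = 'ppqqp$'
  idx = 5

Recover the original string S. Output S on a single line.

LF mapping: 1 2 4 5 3 0
Walk LF starting at row 5, prepending L[row]:
  step 1: row=5, L[5]='$', prepend. Next row=LF[5]=0
  step 2: row=0, L[0]='p', prepend. Next row=LF[0]=1
  step 3: row=1, L[1]='p', prepend. Next row=LF[1]=2
  step 4: row=2, L[2]='q', prepend. Next row=LF[2]=4
  step 5: row=4, L[4]='p', prepend. Next row=LF[4]=3
  step 6: row=3, L[3]='q', prepend. Next row=LF[3]=5
Reversed output: qpqpp$

Answer: qpqpp$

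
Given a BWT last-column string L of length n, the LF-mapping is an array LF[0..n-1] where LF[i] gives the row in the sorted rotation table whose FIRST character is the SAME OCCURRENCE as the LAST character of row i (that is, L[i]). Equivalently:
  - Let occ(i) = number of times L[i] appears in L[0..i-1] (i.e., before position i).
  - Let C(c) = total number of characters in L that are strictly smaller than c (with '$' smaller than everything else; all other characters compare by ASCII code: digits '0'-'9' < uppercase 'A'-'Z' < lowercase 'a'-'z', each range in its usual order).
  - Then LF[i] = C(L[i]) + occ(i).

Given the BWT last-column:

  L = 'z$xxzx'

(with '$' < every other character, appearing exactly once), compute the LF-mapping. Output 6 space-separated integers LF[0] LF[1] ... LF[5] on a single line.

Answer: 4 0 1 2 5 3

Derivation:
Char counts: '$':1, 'x':3, 'z':2
C (first-col start): C('$')=0, C('x')=1, C('z')=4
L[0]='z': occ=0, LF[0]=C('z')+0=4+0=4
L[1]='$': occ=0, LF[1]=C('$')+0=0+0=0
L[2]='x': occ=0, LF[2]=C('x')+0=1+0=1
L[3]='x': occ=1, LF[3]=C('x')+1=1+1=2
L[4]='z': occ=1, LF[4]=C('z')+1=4+1=5
L[5]='x': occ=2, LF[5]=C('x')+2=1+2=3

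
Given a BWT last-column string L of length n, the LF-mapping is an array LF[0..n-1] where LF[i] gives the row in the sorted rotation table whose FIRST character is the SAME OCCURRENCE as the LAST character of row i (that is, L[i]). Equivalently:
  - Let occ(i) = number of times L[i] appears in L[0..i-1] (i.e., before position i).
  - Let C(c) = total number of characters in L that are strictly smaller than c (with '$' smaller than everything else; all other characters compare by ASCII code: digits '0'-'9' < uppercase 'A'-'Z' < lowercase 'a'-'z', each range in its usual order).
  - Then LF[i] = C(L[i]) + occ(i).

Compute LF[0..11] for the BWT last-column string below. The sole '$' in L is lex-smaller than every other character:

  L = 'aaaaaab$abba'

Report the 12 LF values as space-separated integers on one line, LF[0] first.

Answer: 1 2 3 4 5 6 9 0 7 10 11 8

Derivation:
Char counts: '$':1, 'a':8, 'b':3
C (first-col start): C('$')=0, C('a')=1, C('b')=9
L[0]='a': occ=0, LF[0]=C('a')+0=1+0=1
L[1]='a': occ=1, LF[1]=C('a')+1=1+1=2
L[2]='a': occ=2, LF[2]=C('a')+2=1+2=3
L[3]='a': occ=3, LF[3]=C('a')+3=1+3=4
L[4]='a': occ=4, LF[4]=C('a')+4=1+4=5
L[5]='a': occ=5, LF[5]=C('a')+5=1+5=6
L[6]='b': occ=0, LF[6]=C('b')+0=9+0=9
L[7]='$': occ=0, LF[7]=C('$')+0=0+0=0
L[8]='a': occ=6, LF[8]=C('a')+6=1+6=7
L[9]='b': occ=1, LF[9]=C('b')+1=9+1=10
L[10]='b': occ=2, LF[10]=C('b')+2=9+2=11
L[11]='a': occ=7, LF[11]=C('a')+7=1+7=8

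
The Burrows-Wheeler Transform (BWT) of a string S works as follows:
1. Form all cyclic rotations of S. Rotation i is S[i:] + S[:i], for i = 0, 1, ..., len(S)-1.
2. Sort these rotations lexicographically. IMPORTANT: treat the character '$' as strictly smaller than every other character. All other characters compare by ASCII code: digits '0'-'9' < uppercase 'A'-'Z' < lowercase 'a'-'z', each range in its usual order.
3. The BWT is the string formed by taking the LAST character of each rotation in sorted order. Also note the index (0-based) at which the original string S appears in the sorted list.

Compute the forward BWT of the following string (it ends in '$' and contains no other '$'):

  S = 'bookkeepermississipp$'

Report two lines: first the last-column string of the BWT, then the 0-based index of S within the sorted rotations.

All 21 rotations (rotation i = S[i:]+S[:i]):
  rot[0] = bookkeepermississipp$
  rot[1] = ookkeepermississipp$b
  rot[2] = okkeepermississipp$bo
  rot[3] = kkeepermississipp$boo
  rot[4] = keepermississipp$book
  rot[5] = eepermississipp$bookk
  rot[6] = epermississipp$bookke
  rot[7] = permississipp$bookkee
  rot[8] = ermississipp$bookkeep
  rot[9] = rmississipp$bookkeepe
  rot[10] = mississipp$bookkeeper
  rot[11] = ississipp$bookkeeperm
  rot[12] = ssissipp$bookkeepermi
  rot[13] = sissipp$bookkeepermis
  rot[14] = issipp$bookkeepermiss
  rot[15] = ssipp$bookkeepermissi
  rot[16] = sipp$bookkeepermissis
  rot[17] = ipp$bookkeepermississ
  rot[18] = pp$bookkeepermississi
  rot[19] = p$bookkeepermississip
  rot[20] = $bookkeepermississipp
Sorted (with $ < everything):
  sorted[0] = $bookkeepermississipp  (last char: 'p')
  sorted[1] = bookkeepermississipp$  (last char: '$')
  sorted[2] = eepermississipp$bookk  (last char: 'k')
  sorted[3] = epermississipp$bookke  (last char: 'e')
  sorted[4] = ermississipp$bookkeep  (last char: 'p')
  sorted[5] = ipp$bookkeepermississ  (last char: 's')
  sorted[6] = issipp$bookkeepermiss  (last char: 's')
  sorted[7] = ississipp$bookkeeperm  (last char: 'm')
  sorted[8] = keepermississipp$book  (last char: 'k')
  sorted[9] = kkeepermississipp$boo  (last char: 'o')
  sorted[10] = mississipp$bookkeeper  (last char: 'r')
  sorted[11] = okkeepermississipp$bo  (last char: 'o')
  sorted[12] = ookkeepermississipp$b  (last char: 'b')
  sorted[13] = p$bookkeepermississip  (last char: 'p')
  sorted[14] = permississipp$bookkee  (last char: 'e')
  sorted[15] = pp$bookkeepermississi  (last char: 'i')
  sorted[16] = rmississipp$bookkeepe  (last char: 'e')
  sorted[17] = sipp$bookkeepermissis  (last char: 's')
  sorted[18] = sissipp$bookkeepermis  (last char: 's')
  sorted[19] = ssipp$bookkeepermissi  (last char: 'i')
  sorted[20] = ssissipp$bookkeepermi  (last char: 'i')
Last column: p$kepssmkorobpeiessii
Original string S is at sorted index 1

Answer: p$kepssmkorobpeiessii
1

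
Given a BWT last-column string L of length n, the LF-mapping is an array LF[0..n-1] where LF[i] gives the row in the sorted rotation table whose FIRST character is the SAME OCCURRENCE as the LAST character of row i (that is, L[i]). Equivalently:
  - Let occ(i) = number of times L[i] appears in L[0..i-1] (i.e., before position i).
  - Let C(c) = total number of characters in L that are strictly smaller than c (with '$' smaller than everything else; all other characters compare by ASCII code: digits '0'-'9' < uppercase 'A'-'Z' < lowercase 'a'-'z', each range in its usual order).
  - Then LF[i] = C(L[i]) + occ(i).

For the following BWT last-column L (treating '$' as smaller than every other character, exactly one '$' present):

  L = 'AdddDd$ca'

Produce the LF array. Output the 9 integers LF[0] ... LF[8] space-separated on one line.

Answer: 1 5 6 7 2 8 0 4 3

Derivation:
Char counts: '$':1, 'A':1, 'D':1, 'a':1, 'c':1, 'd':4
C (first-col start): C('$')=0, C('A')=1, C('D')=2, C('a')=3, C('c')=4, C('d')=5
L[0]='A': occ=0, LF[0]=C('A')+0=1+0=1
L[1]='d': occ=0, LF[1]=C('d')+0=5+0=5
L[2]='d': occ=1, LF[2]=C('d')+1=5+1=6
L[3]='d': occ=2, LF[3]=C('d')+2=5+2=7
L[4]='D': occ=0, LF[4]=C('D')+0=2+0=2
L[5]='d': occ=3, LF[5]=C('d')+3=5+3=8
L[6]='$': occ=0, LF[6]=C('$')+0=0+0=0
L[7]='c': occ=0, LF[7]=C('c')+0=4+0=4
L[8]='a': occ=0, LF[8]=C('a')+0=3+0=3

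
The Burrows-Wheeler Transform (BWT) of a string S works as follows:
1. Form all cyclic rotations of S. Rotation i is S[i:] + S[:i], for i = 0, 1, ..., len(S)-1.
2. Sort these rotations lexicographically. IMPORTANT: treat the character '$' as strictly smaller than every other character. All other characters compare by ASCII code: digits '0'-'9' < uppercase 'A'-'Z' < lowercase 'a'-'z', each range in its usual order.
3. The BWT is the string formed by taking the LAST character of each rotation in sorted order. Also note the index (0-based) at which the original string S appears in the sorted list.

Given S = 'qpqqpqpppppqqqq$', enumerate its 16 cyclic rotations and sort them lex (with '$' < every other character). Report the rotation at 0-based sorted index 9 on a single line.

All 16 rotations (rotation i = S[i:]+S[:i]):
  rot[0] = qpqqpqpppppqqqq$
  rot[1] = pqqpqpppppqqqq$q
  rot[2] = qqpqpppppqqqq$qp
  rot[3] = qpqpppppqqqq$qpq
  rot[4] = pqpppppqqqq$qpqq
  rot[5] = qpppppqqqq$qpqqp
  rot[6] = pppppqqqq$qpqqpq
  rot[7] = ppppqqqq$qpqqpqp
  rot[8] = pppqqqq$qpqqpqpp
  rot[9] = ppqqqq$qpqqpqppp
  rot[10] = pqqqq$qpqqpqpppp
  rot[11] = qqqq$qpqqpqppppp
  rot[12] = qqq$qpqqpqpppppq
  rot[13] = qq$qpqqpqpppppqq
  rot[14] = q$qpqqpqpppppqqq
  rot[15] = $qpqqpqpppppqqqq
Sorted (with $ < everything):
  sorted[0] = $qpqqpqpppppqqqq
  sorted[1] = pppppqqqq$qpqqpq
  sorted[2] = ppppqqqq$qpqqpqp
  sorted[3] = pppqqqq$qpqqpqpp
  sorted[4] = ppqqqq$qpqqpqppp
  sorted[5] = pqpppppqqqq$qpqq
  sorted[6] = pqqpqpppppqqqq$q
  sorted[7] = pqqqq$qpqqpqpppp
  sorted[8] = q$qpqqpqpppppqqq
  sorted[9] = qpppppqqqq$qpqqp
  sorted[10] = qpqpppppqqqq$qpq
  sorted[11] = qpqqpqpppppqqqq$
  sorted[12] = qq$qpqqpqpppppqq
  sorted[13] = qqpqpppppqqqq$qp
  sorted[14] = qqq$qpqqpqpppppq
  sorted[15] = qqqq$qpqqpqppppp
sorted[9] = qpppppqqqq$qpqqp

Answer: qpppppqqqq$qpqqp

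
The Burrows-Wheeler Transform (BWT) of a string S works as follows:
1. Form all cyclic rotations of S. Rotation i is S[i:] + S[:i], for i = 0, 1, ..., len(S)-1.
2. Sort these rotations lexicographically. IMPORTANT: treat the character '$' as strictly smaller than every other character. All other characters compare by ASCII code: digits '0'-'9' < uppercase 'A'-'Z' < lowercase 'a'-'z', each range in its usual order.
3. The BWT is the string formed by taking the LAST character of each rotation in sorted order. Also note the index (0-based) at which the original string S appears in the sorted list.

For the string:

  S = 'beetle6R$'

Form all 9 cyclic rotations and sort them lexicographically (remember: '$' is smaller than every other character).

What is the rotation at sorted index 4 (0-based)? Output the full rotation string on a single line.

Answer: e6R$beetl

Derivation:
All 9 rotations (rotation i = S[i:]+S[:i]):
  rot[0] = beetle6R$
  rot[1] = eetle6R$b
  rot[2] = etle6R$be
  rot[3] = tle6R$bee
  rot[4] = le6R$beet
  rot[5] = e6R$beetl
  rot[6] = 6R$beetle
  rot[7] = R$beetle6
  rot[8] = $beetle6R
Sorted (with $ < everything):
  sorted[0] = $beetle6R
  sorted[1] = 6R$beetle
  sorted[2] = R$beetle6
  sorted[3] = beetle6R$
  sorted[4] = e6R$beetl
  sorted[5] = eetle6R$b
  sorted[6] = etle6R$be
  sorted[7] = le6R$beet
  sorted[8] = tle6R$bee
sorted[4] = e6R$beetl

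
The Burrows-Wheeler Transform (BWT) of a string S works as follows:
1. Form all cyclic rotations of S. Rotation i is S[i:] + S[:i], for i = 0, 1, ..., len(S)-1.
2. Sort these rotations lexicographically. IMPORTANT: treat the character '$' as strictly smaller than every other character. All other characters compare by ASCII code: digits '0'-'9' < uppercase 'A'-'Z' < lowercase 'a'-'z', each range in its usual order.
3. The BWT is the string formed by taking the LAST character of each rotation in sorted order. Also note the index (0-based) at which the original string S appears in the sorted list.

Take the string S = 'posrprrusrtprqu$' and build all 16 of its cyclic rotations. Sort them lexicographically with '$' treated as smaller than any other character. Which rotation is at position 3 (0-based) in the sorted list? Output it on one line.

All 16 rotations (rotation i = S[i:]+S[:i]):
  rot[0] = posrprrusrtprqu$
  rot[1] = osrprrusrtprqu$p
  rot[2] = srprrusrtprqu$po
  rot[3] = rprrusrtprqu$pos
  rot[4] = prrusrtprqu$posr
  rot[5] = rrusrtprqu$posrp
  rot[6] = rusrtprqu$posrpr
  rot[7] = usrtprqu$posrprr
  rot[8] = srtprqu$posrprru
  rot[9] = rtprqu$posrprrus
  rot[10] = tprqu$posrprrusr
  rot[11] = prqu$posrprrusrt
  rot[12] = rqu$posrprrusrtp
  rot[13] = qu$posrprrusrtpr
  rot[14] = u$posrprrusrtprq
  rot[15] = $posrprrusrtprqu
Sorted (with $ < everything):
  sorted[0] = $posrprrusrtprqu
  sorted[1] = osrprrusrtprqu$p
  sorted[2] = posrprrusrtprqu$
  sorted[3] = prqu$posrprrusrt
  sorted[4] = prrusrtprqu$posr
  sorted[5] = qu$posrprrusrtpr
  sorted[6] = rprrusrtprqu$pos
  sorted[7] = rqu$posrprrusrtp
  sorted[8] = rrusrtprqu$posrp
  sorted[9] = rtprqu$posrprrus
  sorted[10] = rusrtprqu$posrpr
  sorted[11] = srprrusrtprqu$po
  sorted[12] = srtprqu$posrprru
  sorted[13] = tprqu$posrprrusr
  sorted[14] = u$posrprrusrtprq
  sorted[15] = usrtprqu$posrprr
sorted[3] = prqu$posrprrusrt

Answer: prqu$posrprrusrt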